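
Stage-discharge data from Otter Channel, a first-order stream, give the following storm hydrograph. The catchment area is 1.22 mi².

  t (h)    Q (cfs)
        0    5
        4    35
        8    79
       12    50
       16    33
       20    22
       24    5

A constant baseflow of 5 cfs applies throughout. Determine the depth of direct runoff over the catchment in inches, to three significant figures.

d ≈ 0.986 in

Direct runoff: 0.0, 30.0, 74.0, 45.0, 28.0, 17.0, 0.0 cfs; ΣQ_DR = 194.0 cfs.
V = ΣQ_DR · Δt = 194.0 × 14400 s = 2.794 × 10^6 ft³.
Over A = 1.22 mi², depth = V / A = 0.986 in.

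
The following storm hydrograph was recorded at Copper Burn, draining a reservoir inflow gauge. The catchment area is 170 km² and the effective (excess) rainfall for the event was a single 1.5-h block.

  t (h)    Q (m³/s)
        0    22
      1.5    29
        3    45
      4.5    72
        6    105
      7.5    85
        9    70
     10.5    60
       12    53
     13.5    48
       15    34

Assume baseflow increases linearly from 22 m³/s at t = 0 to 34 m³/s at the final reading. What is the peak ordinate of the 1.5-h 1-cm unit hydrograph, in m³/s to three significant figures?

U_p ≈ 78.2 m³/s

Direct runoff: 0.00, 5.80, 20.60, 46.40, 78.20, 57.00, 40.80, 29.60, 21.40, 15.20, 0.00 m³/s; ΣQ_DR = 315.0 m³/s, peak = 78.20 m³/s.
Runoff depth d = ΣQ_DR·Δt / A = 315.0 × 5400 / (170 km²) = 10.01 mm.
The 1-cm UH is the DRH scaled by (10 mm)/d, so U_p = 78.20 × 10/10.01 = 78.2 m³/s.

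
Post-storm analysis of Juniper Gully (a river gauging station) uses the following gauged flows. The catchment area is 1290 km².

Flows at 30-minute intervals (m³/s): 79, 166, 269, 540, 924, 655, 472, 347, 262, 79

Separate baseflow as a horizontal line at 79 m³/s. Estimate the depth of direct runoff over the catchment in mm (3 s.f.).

d ≈ 4.19 mm

Direct runoff: 0.0, 87.0, 190.0, 461.0, 845.0, 576.0, 393.0, 268.0, 183.0, 0.0 m³/s; ΣQ_DR = 3003 m³/s.
V = ΣQ_DR · Δt = 3003 × 1800 s = 5.405 × 10^6 m³.
Over A = 1290 km², depth = V / A = 4.19 mm.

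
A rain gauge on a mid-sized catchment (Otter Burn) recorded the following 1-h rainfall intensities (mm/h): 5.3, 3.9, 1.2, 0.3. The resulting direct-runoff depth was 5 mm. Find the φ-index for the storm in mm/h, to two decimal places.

Only the 2 blocks with intensity above φ contribute runoff: 5.3, 3.9 mm/h.
Σ(I−φ)·Δt = d  ⇒  (5.3+3.9 − 2φ)·1 = 5
φ = (9.200 − 5/1) / 2 = 2.10 mm/h.

φ ≈ 2.10 mm/h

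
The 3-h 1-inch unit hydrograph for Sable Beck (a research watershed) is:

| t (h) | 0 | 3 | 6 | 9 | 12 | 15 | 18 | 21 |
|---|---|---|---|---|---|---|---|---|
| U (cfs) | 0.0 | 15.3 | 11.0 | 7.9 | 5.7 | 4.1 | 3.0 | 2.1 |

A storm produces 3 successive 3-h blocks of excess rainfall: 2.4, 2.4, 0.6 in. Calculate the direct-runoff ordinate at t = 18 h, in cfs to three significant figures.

Q ≈ 20.5 cfs

By discrete convolution, Q_j = Σ (P_i / 1 in) · U_{j−i}.
At t = 18 h (j=6): Q = (2.4/1)·3.0 + (2.4/1)·4.1 + (0.6/1)·5.7 = 20.5 cfs.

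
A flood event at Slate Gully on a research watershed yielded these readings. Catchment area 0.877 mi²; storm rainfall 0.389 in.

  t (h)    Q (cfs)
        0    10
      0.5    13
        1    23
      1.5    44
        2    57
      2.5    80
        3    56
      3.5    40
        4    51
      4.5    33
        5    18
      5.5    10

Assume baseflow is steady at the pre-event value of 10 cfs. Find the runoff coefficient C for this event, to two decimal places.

ΣQ_DR = 315.0 cfs; V = ΣQ_DR·Δt = 5.670 × 10^5 ft³.
Runoff depth d = V / A = 0.2783 in.
C = d / P = 0.2783 / 0.389 = 0.72.

C ≈ 0.72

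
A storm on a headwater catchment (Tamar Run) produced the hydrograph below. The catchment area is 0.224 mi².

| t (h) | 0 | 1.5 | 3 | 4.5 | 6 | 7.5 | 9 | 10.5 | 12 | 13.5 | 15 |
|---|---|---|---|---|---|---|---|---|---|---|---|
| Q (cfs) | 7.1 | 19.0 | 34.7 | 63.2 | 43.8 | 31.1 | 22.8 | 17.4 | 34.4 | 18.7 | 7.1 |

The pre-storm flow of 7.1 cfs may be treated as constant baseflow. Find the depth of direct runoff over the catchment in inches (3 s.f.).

d ≈ 2.30 in

Direct runoff: 0.0, 11.9, 27.6, 56.1, 36.7, 24.0, 15.7, 10.3, 27.3, 11.6, 0.0 cfs; ΣQ_DR = 221.2 cfs.
V = ΣQ_DR · Δt = 221.2 × 5400 s = 1.194 × 10^6 ft³.
Over A = 0.224 mi², depth = V / A = 2.30 in.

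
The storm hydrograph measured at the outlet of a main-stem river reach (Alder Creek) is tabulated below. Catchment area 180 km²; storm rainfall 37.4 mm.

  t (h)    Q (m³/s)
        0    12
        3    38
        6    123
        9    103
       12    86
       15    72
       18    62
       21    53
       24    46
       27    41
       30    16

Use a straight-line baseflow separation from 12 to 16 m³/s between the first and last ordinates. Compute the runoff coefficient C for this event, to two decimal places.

C ≈ 0.80

ΣQ_DR = 498.0 m³/s; V = ΣQ_DR·Δt = 5.378 × 10^6 m³.
Runoff depth d = V / A = 29.88 mm.
C = d / P = 29.88 / 37.4 = 0.80.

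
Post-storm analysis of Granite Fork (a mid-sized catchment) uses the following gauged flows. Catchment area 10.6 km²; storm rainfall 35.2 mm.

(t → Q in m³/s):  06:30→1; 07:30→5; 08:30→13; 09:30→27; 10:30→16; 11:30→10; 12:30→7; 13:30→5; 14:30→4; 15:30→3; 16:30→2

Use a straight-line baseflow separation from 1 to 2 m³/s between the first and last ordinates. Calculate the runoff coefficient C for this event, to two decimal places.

C ≈ 0.74

ΣQ_DR = 76.50 m³/s; V = ΣQ_DR·Δt = 2.754 × 10^5 m³.
Runoff depth d = V / A = 25.98 mm.
C = d / P = 25.98 / 35.2 = 0.74.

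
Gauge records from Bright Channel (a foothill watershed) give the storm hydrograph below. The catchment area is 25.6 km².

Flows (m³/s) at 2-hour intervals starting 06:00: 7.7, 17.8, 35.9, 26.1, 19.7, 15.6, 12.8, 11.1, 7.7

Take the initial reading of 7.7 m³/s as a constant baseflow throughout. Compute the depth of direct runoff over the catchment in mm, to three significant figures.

Direct runoff: 0.0, 10.1, 28.2, 18.4, 12.0, 7.9, 5.1, 3.4, 0.0 m³/s; ΣQ_DR = 85.10 m³/s.
V = ΣQ_DR · Δt = 85.10 × 7200 s = 6.127 × 10^5 m³.
Over A = 25.6 km², depth = V / A = 23.9 mm.

d ≈ 23.9 mm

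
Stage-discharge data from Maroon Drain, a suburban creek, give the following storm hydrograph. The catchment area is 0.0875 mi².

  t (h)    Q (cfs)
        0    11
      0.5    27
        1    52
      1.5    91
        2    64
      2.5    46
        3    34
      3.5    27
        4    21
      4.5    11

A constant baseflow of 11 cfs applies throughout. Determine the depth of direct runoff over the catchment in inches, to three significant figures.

Direct runoff: 0.0, 16.0, 41.0, 80.0, 53.0, 35.0, 23.0, 16.0, 10.0, 0.0 cfs; ΣQ_DR = 274.0 cfs.
V = ΣQ_DR · Δt = 274.0 × 1800 s = 4.932 × 10^5 ft³.
Over A = 0.0875 mi², depth = V / A = 2.43 in.

d ≈ 2.43 in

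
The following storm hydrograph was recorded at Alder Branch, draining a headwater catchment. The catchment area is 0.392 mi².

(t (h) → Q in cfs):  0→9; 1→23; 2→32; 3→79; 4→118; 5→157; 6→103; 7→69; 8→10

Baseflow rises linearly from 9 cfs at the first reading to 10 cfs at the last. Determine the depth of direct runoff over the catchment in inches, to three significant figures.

Direct runoff: 0.00, 13.88, 22.75, 69.62, 108.50, 147.38, 93.25, 59.12, 0.00 cfs; ΣQ_DR = 514.5 cfs.
V = ΣQ_DR · Δt = 514.5 × 3600 s = 1.852 × 10^6 ft³.
Over A = 0.392 mi², depth = V / A = 2.03 in.

d ≈ 2.03 in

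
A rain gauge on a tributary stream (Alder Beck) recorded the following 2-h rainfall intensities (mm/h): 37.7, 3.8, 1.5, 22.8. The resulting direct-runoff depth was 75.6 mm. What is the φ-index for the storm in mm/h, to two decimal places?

φ ≈ 11.35 mm/h

Only the 2 blocks with intensity above φ contribute runoff: 37.7, 22.8 mm/h.
Σ(I−φ)·Δt = d  ⇒  (37.7+22.8 − 2φ)·2 = 75.6
φ = (60.50 − 75.6/2) / 2 = 11.35 mm/h.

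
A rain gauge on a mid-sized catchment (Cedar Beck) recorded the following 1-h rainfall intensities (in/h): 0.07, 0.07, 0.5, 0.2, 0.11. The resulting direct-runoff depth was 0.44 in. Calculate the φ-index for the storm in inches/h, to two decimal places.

Only the 2 blocks with intensity above φ contribute runoff: 0.5, 0.2 in/h.
Σ(I−φ)·Δt = d  ⇒  (0.5+0.2 − 2φ)·1 = 0.44
φ = (0.7000 − 0.44/1) / 2 = 0.13 in/h.

φ ≈ 0.13 in/h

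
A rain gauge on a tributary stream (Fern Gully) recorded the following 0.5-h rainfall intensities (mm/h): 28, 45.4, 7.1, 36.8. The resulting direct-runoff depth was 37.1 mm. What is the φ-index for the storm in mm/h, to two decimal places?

φ ≈ 12.00 mm/h

Only the 3 blocks with intensity above φ contribute runoff: 28, 45.4, 36.8 mm/h.
Σ(I−φ)·Δt = d  ⇒  (28+45.4+36.8 − 3φ)·0.5 = 37.1
φ = (110.2 − 37.1/0.5) / 3 = 12.00 mm/h.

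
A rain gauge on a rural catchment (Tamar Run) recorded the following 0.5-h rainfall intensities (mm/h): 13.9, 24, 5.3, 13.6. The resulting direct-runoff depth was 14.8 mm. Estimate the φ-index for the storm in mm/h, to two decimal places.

Only the 3 blocks with intensity above φ contribute runoff: 13.9, 24, 13.6 mm/h.
Σ(I−φ)·Δt = d  ⇒  (13.9+24+13.6 − 3φ)·0.5 = 14.8
φ = (51.50 − 14.8/0.5) / 3 = 7.30 mm/h.

φ ≈ 7.30 mm/h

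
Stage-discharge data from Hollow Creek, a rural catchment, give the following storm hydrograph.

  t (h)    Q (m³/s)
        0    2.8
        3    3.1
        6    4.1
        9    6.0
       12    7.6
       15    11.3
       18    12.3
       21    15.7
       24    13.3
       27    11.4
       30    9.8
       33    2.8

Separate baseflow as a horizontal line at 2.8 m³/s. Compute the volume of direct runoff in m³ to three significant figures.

V ≈ 7.19 × 10^5 m³

Direct-runoff ordinates (Q − Q_b): 0.0, 0.3, 1.3, 3.2, 4.8, 8.5, 9.5, 12.9, 10.5, 8.6, 7.0, 0.0 m³/s.
ΣQ_DR = 66.60 m³/s.
With Δt = 3 h = 10800 s, V = ΣQ_DR · Δt = 66.60 × 10800 = 7.19 × 10^5 m³.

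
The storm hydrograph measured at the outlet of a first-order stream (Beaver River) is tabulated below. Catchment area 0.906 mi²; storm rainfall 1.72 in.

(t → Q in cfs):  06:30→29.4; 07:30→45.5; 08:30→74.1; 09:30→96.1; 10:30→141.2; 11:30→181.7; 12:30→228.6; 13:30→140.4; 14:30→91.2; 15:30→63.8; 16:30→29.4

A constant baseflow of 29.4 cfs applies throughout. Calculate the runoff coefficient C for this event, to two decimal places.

ΣQ_DR = 798.0 cfs; V = ΣQ_DR·Δt = 2.873 × 10^6 ft³.
Runoff depth d = V / A = 1.365 in.
C = d / P = 1.365 / 1.72 = 0.79.

C ≈ 0.79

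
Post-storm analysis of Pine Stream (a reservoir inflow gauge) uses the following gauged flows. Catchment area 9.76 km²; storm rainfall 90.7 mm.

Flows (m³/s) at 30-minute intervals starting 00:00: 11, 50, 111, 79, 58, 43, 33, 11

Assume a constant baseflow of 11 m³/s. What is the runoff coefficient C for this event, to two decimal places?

ΣQ_DR = 308.0 m³/s; V = ΣQ_DR·Δt = 5.544 × 10^5 m³.
Runoff depth d = V / A = 56.80 mm.
C = d / P = 56.80 / 90.7 = 0.63.

C ≈ 0.63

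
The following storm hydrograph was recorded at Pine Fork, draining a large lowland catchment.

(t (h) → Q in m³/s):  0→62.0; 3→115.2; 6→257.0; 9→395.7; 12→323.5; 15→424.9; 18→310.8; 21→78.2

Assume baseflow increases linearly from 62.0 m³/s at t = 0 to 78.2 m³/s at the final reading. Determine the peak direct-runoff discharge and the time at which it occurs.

Q_p = 351.33 m³/s at t = 15 h

Subtracting baseflow gives direct-runoff ordinates: 0.00, 50.89, 190.37, 326.76, 252.24, 351.33, 234.91, 0.00 m³/s.
The maximum is 351.33 m³/s, occurring at the reading for t = 15 h.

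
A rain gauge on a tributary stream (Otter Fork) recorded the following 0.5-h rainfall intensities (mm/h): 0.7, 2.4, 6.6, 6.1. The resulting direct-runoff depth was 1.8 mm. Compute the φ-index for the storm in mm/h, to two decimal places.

Only the 2 blocks with intensity above φ contribute runoff: 6.6, 6.1 mm/h.
Σ(I−φ)·Δt = d  ⇒  (6.6+6.1 − 2φ)·0.5 = 1.8
φ = (12.70 − 1.8/0.5) / 2 = 4.55 mm/h.

φ ≈ 4.55 mm/h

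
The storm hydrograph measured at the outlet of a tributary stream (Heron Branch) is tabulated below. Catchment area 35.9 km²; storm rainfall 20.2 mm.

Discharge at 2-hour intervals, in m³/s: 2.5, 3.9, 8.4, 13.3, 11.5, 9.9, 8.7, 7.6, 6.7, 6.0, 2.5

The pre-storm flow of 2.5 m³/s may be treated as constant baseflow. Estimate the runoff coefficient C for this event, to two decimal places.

ΣQ_DR = 53.50 m³/s; V = ΣQ_DR·Δt = 3.852 × 10^5 m³.
Runoff depth d = V / A = 10.73 mm.
C = d / P = 10.73 / 20.2 = 0.53.

C ≈ 0.53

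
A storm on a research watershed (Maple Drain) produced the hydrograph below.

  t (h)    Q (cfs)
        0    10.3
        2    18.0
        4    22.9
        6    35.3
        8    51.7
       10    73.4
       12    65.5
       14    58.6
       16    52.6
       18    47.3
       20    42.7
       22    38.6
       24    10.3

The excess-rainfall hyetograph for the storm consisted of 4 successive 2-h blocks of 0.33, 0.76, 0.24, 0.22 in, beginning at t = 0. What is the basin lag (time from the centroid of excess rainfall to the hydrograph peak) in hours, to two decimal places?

Centroid of excess rainfall: t_c = Σ P_i·t̄_i / ΣP_i = 3.4516 h (block centres at 1, 3, 5, 7 h).
Hydrograph peak occurs at t = 10 h, so basin lag t_L = 10 − 3.4516 = 6.55 h.

t_L ≈ 6.55 h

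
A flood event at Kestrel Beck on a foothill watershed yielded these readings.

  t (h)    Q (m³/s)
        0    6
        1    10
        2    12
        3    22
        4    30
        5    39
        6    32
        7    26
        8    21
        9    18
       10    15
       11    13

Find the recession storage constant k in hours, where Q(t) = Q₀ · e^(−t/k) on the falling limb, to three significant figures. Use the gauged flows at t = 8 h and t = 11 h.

k ≈ 6.26 h

On the falling limb, Q drops from 21 to 13 m³/s between t = 8 h and t = 11 h (Δt = 3 h).
k = −Δt / ln(Q₂/Q₁) = −3 / ln(13/21) = 6.26 h.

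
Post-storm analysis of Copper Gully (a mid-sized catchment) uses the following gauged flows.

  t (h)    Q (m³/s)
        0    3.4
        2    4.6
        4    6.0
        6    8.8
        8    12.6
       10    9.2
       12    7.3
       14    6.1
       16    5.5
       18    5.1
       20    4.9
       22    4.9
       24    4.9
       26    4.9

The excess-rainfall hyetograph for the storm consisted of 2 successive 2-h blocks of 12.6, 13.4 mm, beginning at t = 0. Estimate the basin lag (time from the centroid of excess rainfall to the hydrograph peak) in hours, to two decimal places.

Centroid of excess rainfall: t_c = Σ P_i·t̄_i / ΣP_i = 2.0308 h (block centres at 1, 3 h).
Hydrograph peak occurs at t = 8 h, so basin lag t_L = 8 − 2.0308 = 5.97 h.

t_L ≈ 5.97 h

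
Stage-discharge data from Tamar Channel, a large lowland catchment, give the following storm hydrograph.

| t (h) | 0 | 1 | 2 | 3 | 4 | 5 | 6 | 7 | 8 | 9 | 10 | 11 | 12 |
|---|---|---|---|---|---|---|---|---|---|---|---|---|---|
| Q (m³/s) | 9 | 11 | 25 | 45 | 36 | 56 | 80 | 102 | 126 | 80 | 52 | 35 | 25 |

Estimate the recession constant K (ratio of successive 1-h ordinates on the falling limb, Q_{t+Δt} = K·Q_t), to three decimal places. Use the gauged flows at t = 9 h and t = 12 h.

K ≈ 0.679

Using the recession-limb readings at t = 9 h and t = 12 h: Q falls from 80 to 25 m³/s over 3 intervals.
K = (Q₂/Q₁)^(1/3) = (25/80)^(1/3) = 0.679.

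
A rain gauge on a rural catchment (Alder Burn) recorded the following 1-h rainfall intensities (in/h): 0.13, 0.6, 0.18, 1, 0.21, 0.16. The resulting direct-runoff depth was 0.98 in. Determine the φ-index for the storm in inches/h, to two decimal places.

φ ≈ 0.31 in/h

Only the 2 blocks with intensity above φ contribute runoff: 0.6, 1 in/h.
Σ(I−φ)·Δt = d  ⇒  (0.6+1 − 2φ)·1 = 0.98
φ = (1.600 − 0.98/1) / 2 = 0.31 in/h.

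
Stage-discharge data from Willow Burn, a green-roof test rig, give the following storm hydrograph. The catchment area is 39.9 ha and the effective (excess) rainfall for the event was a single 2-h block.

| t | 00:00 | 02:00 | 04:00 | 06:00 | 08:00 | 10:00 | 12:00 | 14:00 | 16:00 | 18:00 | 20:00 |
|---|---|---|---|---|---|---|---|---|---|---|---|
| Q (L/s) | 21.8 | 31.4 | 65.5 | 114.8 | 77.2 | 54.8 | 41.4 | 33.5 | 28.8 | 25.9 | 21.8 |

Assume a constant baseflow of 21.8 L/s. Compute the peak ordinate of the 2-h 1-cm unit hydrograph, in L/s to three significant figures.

Direct runoff: 0.0, 9.6, 43.7, 93.0, 55.4, 33.0, 19.6, 11.7, 7.0, 4.1, 0.0 L/s; ΣQ_DR = 277.1 L/s, peak = 93.0 L/s.
Runoff depth d = ΣQ_DR·Δt / A = 277.1 × 7200 / (39.9 ha) = 5.000 mm.
The 1-cm UH is the DRH scaled by (10 mm)/d, so U_p = 93.0 × 10/5.000 = 186 L/s.

U_p ≈ 186 L/s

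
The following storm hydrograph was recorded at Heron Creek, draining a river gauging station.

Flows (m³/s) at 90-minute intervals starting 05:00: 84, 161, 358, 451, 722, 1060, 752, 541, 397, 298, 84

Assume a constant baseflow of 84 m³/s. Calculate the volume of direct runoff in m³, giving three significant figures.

V ≈ 2.15 × 10^7 m³

Direct-runoff ordinates (Q − Q_b): 0.0, 77.0, 274.0, 367.0, 638.0, 976.0, 668.0, 457.0, 313.0, 214.0, 0.0 m³/s.
ΣQ_DR = 3984 m³/s.
With Δt = 1.5 h = 5400 s, V = ΣQ_DR · Δt = 3984 × 5400 = 2.15 × 10^7 m³.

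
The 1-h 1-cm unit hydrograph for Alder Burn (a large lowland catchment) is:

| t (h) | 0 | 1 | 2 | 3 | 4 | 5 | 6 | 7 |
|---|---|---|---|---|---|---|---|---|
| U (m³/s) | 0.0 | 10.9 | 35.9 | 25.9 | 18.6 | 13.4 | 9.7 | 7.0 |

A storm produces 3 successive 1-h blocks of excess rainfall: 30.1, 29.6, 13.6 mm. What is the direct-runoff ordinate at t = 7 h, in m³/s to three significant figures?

By discrete convolution, Q_j = Σ (P_i / 10 mm) · U_{j−i}.
At t = 7 h (j=7): Q = (30.1/10)·7.0 + (29.6/10)·9.7 + (13.6/10)·13.4 = 68.0 m³/s.

Q ≈ 68.0 m³/s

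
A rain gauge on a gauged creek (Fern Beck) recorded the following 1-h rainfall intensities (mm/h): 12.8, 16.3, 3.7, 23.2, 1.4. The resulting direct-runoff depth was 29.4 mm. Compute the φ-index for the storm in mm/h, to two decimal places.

Only the 3 blocks with intensity above φ contribute runoff: 12.8, 16.3, 23.2 mm/h.
Σ(I−φ)·Δt = d  ⇒  (12.8+16.3+23.2 − 3φ)·1 = 29.4
φ = (52.30 − 29.4/1) / 3 = 7.63 mm/h.

φ ≈ 7.63 mm/h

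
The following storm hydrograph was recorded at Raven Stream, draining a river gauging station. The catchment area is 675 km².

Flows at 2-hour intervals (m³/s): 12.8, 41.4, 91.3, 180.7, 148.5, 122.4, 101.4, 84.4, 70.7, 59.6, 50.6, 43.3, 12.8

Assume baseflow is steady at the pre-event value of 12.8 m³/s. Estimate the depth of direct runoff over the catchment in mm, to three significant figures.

Direct runoff: 0.0, 28.6, 78.5, 167.9, 135.7, 109.6, 88.6, 71.6, 57.9, 46.8, 37.8, 30.5, 0.0 m³/s; ΣQ_DR = 853.5 m³/s.
V = ΣQ_DR · Δt = 853.5 × 7200 s = 6.145 × 10^6 m³.
Over A = 675 km², depth = V / A = 9.10 mm.

d ≈ 9.10 mm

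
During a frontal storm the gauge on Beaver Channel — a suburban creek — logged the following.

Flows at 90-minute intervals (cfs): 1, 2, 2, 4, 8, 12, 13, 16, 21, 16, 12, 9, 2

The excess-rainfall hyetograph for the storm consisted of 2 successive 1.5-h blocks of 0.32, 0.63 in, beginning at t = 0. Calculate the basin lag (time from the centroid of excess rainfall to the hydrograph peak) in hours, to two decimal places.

Centroid of excess rainfall: t_c = Σ P_i·t̄_i / ΣP_i = 1.7447 h (block centres at 0.75, 2.25 h).
Hydrograph peak occurs at t = 12 h, so basin lag t_L = 12 − 1.7447 = 10.26 h.

t_L ≈ 10.26 h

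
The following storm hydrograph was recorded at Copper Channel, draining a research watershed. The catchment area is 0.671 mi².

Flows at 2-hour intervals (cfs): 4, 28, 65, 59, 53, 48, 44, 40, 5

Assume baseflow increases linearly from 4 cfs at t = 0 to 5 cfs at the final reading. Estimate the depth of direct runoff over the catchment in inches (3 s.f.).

d ≈ 1.41 in

Direct runoff: 0.00, 23.88, 60.75, 54.62, 48.50, 43.38, 39.25, 35.12, 0.00 cfs; ΣQ_DR = 305.5 cfs.
V = ΣQ_DR · Δt = 305.5 × 7200 s = 2.200 × 10^6 ft³.
Over A = 0.671 mi², depth = V / A = 1.41 in.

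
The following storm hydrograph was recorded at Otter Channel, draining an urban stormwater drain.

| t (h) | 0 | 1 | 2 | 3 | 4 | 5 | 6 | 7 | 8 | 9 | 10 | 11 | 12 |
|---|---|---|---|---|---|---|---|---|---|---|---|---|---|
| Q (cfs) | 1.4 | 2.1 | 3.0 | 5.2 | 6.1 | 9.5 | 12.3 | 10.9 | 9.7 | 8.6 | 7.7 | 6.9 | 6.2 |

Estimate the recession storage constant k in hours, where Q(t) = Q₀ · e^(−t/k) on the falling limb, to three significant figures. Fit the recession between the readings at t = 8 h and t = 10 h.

On the falling limb, Q drops from 9.7 to 7.7 cfs between t = 8 h and t = 10 h (Δt = 2 h).
k = −Δt / ln(Q₂/Q₁) = −2 / ln(7.7/9.7) = 8.66 h.

k ≈ 8.66 h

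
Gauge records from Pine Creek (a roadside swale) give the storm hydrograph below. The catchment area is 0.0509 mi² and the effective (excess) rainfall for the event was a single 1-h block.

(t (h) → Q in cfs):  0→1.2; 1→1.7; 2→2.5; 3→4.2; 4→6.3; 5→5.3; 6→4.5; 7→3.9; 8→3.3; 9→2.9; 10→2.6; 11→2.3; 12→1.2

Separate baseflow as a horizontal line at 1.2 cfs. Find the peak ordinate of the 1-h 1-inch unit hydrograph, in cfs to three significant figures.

U_p ≈ 6.37 cfs

Direct runoff: 0.0, 0.5, 1.3, 3.0, 5.1, 4.1, 3.3, 2.7, 2.1, 1.7, 1.4, 1.1, 0.0 cfs; ΣQ_DR = 26.30 cfs, peak = 5.1 cfs.
Runoff depth d = ΣQ_DR·Δt / A = 26.30 × 3600 / (0.0509 mi²) = 0.8007 in.
The 1-inch UH is the DRH scaled by (1 in)/d, so U_p = 5.1 × 1/0.8007 = 6.37 cfs.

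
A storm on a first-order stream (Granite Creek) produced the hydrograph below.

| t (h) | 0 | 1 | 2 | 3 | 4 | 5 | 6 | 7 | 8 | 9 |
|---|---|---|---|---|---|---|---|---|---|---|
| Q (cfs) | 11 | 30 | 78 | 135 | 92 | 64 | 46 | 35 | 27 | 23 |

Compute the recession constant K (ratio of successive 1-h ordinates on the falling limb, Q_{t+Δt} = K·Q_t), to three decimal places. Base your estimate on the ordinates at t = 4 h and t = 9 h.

K ≈ 0.758

Using the recession-limb readings at t = 4 h and t = 9 h: Q falls from 92 to 23 cfs over 5 intervals.
K = (Q₂/Q₁)^(1/5) = (23/92)^(1/5) = 0.758.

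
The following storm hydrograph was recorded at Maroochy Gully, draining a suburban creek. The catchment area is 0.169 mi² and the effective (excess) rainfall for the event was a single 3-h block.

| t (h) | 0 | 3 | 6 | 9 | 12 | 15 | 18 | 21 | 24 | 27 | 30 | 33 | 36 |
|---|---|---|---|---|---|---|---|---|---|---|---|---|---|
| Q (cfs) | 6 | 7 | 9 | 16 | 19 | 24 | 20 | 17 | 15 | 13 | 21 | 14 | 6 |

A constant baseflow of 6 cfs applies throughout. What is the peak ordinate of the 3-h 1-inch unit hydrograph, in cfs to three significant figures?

U_p ≈ 6.00 cfs

Direct runoff: 0.0, 1.0, 3.0, 10.0, 13.0, 18.0, 14.0, 11.0, 9.0, 7.0, 15.0, 8.0, 0.0 cfs; ΣQ_DR = 109.0 cfs, peak = 18.0 cfs.
Runoff depth d = ΣQ_DR·Δt / A = 109.0 × 10800 / (0.169 mi²) = 2.998 in.
The 1-inch UH is the DRH scaled by (1 in)/d, so U_p = 18.0 × 1/2.998 = 6.00 cfs.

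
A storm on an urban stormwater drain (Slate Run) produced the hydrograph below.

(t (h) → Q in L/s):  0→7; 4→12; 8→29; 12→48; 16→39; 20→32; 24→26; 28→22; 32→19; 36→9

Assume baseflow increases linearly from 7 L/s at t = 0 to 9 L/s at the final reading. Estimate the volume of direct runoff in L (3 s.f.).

Direct-runoff ordinates (Q − Q_b): 0.00, 4.78, 21.56, 40.33, 31.11, 23.89, 17.67, 13.44, 10.22, 0.00 L/s.
ΣQ_DR = 163.0 L/s.
With Δt = 4 h = 14400 s, V = ΣQ_DR · Δt = 163.0 × 14400 = 2.35 × 10^6 L.

V ≈ 2.35 × 10^6 L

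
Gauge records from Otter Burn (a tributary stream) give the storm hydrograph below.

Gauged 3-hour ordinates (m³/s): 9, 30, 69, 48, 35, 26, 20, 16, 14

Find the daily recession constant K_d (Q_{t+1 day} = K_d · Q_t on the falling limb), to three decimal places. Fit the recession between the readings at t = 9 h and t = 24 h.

Between t = 9 h and t = 24 h the flow falls from 48 to 14 m³/s over 5×3 h = 15 h.
Per-interval ratio K = (14/48)^(1/5) = 0.7816; K_d = K^(24/3) = 0.139.

K_d ≈ 0.139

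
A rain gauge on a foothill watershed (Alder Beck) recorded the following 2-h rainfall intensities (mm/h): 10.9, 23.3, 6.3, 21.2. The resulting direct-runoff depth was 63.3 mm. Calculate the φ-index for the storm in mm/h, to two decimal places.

Only the 3 blocks with intensity above φ contribute runoff: 10.9, 23.3, 21.2 mm/h.
Σ(I−φ)·Δt = d  ⇒  (10.9+23.3+21.2 − 3φ)·2 = 63.3
φ = (55.40 − 63.3/2) / 3 = 7.92 mm/h.

φ ≈ 7.92 mm/h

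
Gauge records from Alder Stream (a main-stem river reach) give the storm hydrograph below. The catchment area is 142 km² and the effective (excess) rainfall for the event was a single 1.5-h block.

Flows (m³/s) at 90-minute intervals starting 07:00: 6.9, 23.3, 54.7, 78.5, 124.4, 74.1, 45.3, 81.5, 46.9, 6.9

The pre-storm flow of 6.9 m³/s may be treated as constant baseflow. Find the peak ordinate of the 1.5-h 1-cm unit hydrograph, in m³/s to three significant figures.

U_p ≈ 65.3 m³/s

Direct runoff: 0.0, 16.4, 47.8, 71.6, 117.5, 67.2, 38.4, 74.6, 40.0, 0.0 m³/s; ΣQ_DR = 473.5 m³/s, peak = 117.5 m³/s.
Runoff depth d = ΣQ_DR·Δt / A = 473.5 × 5400 / (142 km²) = 18.01 mm.
The 1-cm UH is the DRH scaled by (10 mm)/d, so U_p = 117.5 × 10/18.01 = 65.3 m³/s.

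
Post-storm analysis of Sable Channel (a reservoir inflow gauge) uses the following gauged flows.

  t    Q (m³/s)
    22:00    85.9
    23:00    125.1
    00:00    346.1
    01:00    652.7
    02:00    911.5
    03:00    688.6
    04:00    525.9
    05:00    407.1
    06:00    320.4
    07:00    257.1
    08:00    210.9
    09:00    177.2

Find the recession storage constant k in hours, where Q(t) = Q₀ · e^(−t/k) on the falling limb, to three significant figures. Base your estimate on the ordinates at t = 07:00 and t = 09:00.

k ≈ 5.37 h

On the falling limb, Q drops from 257.1 to 177.2 m³/s between t = 07:00 and t = 09:00 (Δt = 2 h).
k = −Δt / ln(Q₂/Q₁) = −2 / ln(177.2/257.1) = 5.37 h.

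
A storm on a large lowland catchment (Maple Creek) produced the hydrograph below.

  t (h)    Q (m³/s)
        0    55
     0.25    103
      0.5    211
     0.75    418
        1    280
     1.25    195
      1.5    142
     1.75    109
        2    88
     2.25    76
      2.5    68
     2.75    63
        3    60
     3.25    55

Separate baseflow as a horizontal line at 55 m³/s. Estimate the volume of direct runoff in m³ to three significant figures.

V ≈ 1.04 × 10^6 m³

Direct-runoff ordinates (Q − Q_b): 0.0, 48.0, 156.0, 363.0, 225.0, 140.0, 87.0, 54.0, 33.0, 21.0, 13.0, 8.0, 5.0, 0.0 m³/s.
ΣQ_DR = 1153 m³/s.
With Δt = 0.25 h = 900 s, V = ΣQ_DR · Δt = 1153 × 900 = 1.04 × 10^6 m³.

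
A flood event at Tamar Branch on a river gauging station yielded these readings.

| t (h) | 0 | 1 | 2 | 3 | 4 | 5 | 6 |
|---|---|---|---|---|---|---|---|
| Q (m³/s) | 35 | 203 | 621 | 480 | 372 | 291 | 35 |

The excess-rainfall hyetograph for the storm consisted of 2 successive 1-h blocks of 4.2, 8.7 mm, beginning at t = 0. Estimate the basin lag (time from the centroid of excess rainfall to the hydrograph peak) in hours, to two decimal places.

t_L ≈ 0.83 h

Centroid of excess rainfall: t_c = Σ P_i·t̄_i / ΣP_i = 1.1744 h (block centres at 0.5, 1.5 h).
Hydrograph peak occurs at t = 2 h, so basin lag t_L = 2 − 1.1744 = 0.83 h.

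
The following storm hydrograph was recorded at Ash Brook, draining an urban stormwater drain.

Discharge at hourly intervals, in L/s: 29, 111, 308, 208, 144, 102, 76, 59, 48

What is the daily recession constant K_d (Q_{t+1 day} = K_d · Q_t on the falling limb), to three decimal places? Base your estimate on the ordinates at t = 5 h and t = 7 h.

Between t = 5 h and t = 7 h the flow falls from 102 to 59 L/s over 2×1 h = 2 h.
Per-interval ratio K = (59/102)^(1/2) = 0.7605; K_d = K^(24/1) = 0.001.

K_d ≈ 0.001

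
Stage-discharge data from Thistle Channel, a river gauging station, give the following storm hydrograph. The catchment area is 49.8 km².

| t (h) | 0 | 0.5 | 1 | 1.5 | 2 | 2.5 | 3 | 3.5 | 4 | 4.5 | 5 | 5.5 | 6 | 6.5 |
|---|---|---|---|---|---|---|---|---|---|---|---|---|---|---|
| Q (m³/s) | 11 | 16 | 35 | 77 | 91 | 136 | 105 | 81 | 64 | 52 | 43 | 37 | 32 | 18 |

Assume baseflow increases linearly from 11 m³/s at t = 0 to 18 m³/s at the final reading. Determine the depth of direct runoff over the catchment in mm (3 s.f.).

Direct runoff: 0.00, 4.46, 22.92, 64.38, 77.85, 122.31, 90.77, 66.23, 48.69, 36.15, 26.62, 20.08, 14.54, 0.00 m³/s; ΣQ_DR = 595.0 m³/s.
V = ΣQ_DR · Δt = 595.0 × 1800 s = 1.071 × 10^6 m³.
Over A = 49.8 km², depth = V / A = 21.5 mm.

d ≈ 21.5 mm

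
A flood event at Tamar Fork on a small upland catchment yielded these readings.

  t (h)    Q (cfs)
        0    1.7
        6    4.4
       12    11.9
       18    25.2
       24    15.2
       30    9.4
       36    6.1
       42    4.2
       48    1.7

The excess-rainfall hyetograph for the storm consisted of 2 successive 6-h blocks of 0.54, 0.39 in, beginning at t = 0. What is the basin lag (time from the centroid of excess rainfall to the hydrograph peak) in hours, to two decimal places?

Centroid of excess rainfall: t_c = Σ P_i·t̄_i / ΣP_i = 5.5161 h (block centres at 3, 9 h).
Hydrograph peak occurs at t = 18 h, so basin lag t_L = 18 − 5.5161 = 12.48 h.

t_L ≈ 12.48 h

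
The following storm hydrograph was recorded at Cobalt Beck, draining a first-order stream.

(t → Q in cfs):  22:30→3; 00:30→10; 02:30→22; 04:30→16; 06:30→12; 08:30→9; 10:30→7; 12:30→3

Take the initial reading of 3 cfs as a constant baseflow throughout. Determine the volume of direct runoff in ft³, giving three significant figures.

V ≈ 4.18 × 10^5 ft³

Direct-runoff ordinates (Q − Q_b): 0.0, 7.0, 19.0, 13.0, 9.0, 6.0, 4.0, 0.0 cfs.
ΣQ_DR = 58.00 cfs.
With Δt = 2 h = 7200 s, V = ΣQ_DR · Δt = 58.00 × 7200 = 4.18 × 10^5 ft³.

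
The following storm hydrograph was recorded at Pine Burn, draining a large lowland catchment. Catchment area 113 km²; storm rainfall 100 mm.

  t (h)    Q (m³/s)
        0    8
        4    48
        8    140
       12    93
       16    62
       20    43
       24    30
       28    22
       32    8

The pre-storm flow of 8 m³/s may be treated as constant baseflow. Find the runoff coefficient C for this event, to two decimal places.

C ≈ 0.49

ΣQ_DR = 382.0 m³/s; V = ΣQ_DR·Δt = 5.501 × 10^6 m³.
Runoff depth d = V / A = 48.68 mm.
C = d / P = 48.68 / 100 = 0.49.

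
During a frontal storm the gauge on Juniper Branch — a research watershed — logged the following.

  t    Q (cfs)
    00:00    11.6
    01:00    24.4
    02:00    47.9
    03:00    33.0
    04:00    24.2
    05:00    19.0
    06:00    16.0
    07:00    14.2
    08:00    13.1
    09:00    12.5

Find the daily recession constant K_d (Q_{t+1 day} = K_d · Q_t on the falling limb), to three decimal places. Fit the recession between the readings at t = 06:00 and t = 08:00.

K_d ≈ 0.091

Between t = 06:00 and t = 08:00 the flow falls from 16.0 to 13.1 cfs over 2×1 h = 2 h.
Per-interval ratio K = (13.1/16.0)^(1/2) = 0.9048; K_d = K^(24/1) = 0.091.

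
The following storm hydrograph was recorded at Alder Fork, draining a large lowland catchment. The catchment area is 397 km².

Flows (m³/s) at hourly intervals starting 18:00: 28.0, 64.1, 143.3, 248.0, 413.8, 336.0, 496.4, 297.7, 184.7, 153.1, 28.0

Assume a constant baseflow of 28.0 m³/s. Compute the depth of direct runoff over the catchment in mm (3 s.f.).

Direct runoff: 0.0, 36.1, 115.3, 220.0, 385.8, 308.0, 468.4, 269.7, 156.7, 125.1, 0.0 m³/s; ΣQ_DR = 2085 m³/s.
V = ΣQ_DR · Δt = 2085 × 3600 s = 7.506 × 10^6 m³.
Over A = 397 km², depth = V / A = 18.9 mm.

d ≈ 18.9 mm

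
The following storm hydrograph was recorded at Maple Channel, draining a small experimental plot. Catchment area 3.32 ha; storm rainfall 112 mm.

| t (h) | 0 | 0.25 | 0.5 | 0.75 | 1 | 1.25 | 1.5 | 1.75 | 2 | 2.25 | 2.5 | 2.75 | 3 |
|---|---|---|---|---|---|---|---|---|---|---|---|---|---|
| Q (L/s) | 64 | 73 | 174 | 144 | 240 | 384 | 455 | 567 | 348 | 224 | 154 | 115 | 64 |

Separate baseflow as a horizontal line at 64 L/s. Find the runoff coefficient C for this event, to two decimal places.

ΣQ_DR = 2174 L/s; V = ΣQ_DR·Δt = 1.957 × 10^6 L.
Runoff depth d = V / A = 58.93 mm.
C = d / P = 58.93 / 112 = 0.53.

C ≈ 0.53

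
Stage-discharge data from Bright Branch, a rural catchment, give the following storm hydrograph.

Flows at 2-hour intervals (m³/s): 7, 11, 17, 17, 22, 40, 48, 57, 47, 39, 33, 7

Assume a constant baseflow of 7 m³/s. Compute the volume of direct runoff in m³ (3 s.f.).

V ≈ 1.88 × 10^6 m³

Direct-runoff ordinates (Q − Q_b): 0.0, 4.0, 10.0, 10.0, 15.0, 33.0, 41.0, 50.0, 40.0, 32.0, 26.0, 0.0 m³/s.
ΣQ_DR = 261.0 m³/s.
With Δt = 2 h = 7200 s, V = ΣQ_DR · Δt = 261.0 × 7200 = 1.88 × 10^6 m³.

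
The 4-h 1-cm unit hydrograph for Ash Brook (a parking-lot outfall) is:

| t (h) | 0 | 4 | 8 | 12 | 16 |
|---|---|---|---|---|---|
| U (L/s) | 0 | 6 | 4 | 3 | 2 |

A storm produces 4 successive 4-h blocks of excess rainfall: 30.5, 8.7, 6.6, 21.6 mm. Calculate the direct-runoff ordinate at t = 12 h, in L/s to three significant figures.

Q ≈ 16.6 L/s

By discrete convolution, Q_j = Σ (P_i / 10 mm) · U_{j−i}.
At t = 12 h (j=3): Q = (30.5/10)·3 + (8.7/10)·4 + (6.6/10)·6 + (21.6/10)·0 = 16.6 L/s.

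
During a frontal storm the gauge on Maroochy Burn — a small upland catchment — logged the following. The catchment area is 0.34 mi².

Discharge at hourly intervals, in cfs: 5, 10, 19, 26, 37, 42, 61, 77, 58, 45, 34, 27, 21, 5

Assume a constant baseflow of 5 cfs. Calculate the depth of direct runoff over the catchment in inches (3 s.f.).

Direct runoff: 0.0, 5.0, 14.0, 21.0, 32.0, 37.0, 56.0, 72.0, 53.0, 40.0, 29.0, 22.0, 16.0, 0.0 cfs; ΣQ_DR = 397.0 cfs.
V = ΣQ_DR · Δt = 397.0 × 3600 s = 1.429 × 10^6 ft³.
Over A = 0.34 mi², depth = V / A = 1.81 in.

d ≈ 1.81 in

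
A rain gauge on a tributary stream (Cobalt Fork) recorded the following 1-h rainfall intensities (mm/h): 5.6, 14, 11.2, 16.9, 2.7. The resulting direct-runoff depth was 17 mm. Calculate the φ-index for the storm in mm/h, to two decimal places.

Only the 3 blocks with intensity above φ contribute runoff: 14, 11.2, 16.9 mm/h.
Σ(I−φ)·Δt = d  ⇒  (14+11.2+16.9 − 3φ)·1 = 17
φ = (42.10 − 17/1) / 3 = 8.37 mm/h.

φ ≈ 8.37 mm/h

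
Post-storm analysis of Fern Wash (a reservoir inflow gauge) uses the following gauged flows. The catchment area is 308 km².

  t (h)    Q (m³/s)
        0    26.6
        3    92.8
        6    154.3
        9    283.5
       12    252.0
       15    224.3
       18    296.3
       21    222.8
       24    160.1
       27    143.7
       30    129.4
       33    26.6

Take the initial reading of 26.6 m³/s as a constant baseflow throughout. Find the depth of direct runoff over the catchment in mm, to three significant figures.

Direct runoff: 0.0, 66.2, 127.7, 256.9, 225.4, 197.7, 269.7, 196.2, 133.5, 117.1, 102.8, 0.0 m³/s; ΣQ_DR = 1693 m³/s.
V = ΣQ_DR · Δt = 1693 × 10800 s = 1.829 × 10^7 m³.
Over A = 308 km², depth = V / A = 59.4 mm.

d ≈ 59.4 mm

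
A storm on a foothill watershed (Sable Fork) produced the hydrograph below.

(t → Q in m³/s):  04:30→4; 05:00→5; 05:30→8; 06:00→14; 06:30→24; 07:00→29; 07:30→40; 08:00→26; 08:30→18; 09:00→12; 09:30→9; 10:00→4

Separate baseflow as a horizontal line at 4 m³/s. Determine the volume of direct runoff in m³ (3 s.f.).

Direct-runoff ordinates (Q − Q_b): 0.0, 1.0, 4.0, 10.0, 20.0, 25.0, 36.0, 22.0, 14.0, 8.0, 5.0, 0.0 m³/s.
ΣQ_DR = 145.0 m³/s.
With Δt = 0.5 h = 1800 s, V = ΣQ_DR · Δt = 145.0 × 1800 = 2.61 × 10^5 m³.

V ≈ 2.61 × 10^5 m³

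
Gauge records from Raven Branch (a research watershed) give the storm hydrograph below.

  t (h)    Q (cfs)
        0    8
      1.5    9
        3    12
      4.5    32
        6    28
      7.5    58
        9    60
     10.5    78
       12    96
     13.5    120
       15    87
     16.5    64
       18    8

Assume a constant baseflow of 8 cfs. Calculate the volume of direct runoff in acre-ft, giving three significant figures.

V ≈ 68.9 acre-ft

Direct-runoff ordinates (Q − Q_b): 0.0, 1.0, 4.0, 24.0, 20.0, 50.0, 52.0, 70.0, 88.0, 112.0, 79.0, 56.0, 0.0 cfs.
ΣQ_DR = 556.0 cfs.
With Δt = 1.5 h = 5400 s, V = ΣQ_DR · Δt = 556.0 × 5400 = 3.00 × 10^6 ft³ = 68.9 acre-ft.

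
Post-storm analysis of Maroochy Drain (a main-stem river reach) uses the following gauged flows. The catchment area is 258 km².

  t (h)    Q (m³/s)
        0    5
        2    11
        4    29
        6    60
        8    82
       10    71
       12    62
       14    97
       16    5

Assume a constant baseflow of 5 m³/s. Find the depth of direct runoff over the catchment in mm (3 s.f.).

Direct runoff: 0.0, 6.0, 24.0, 55.0, 77.0, 66.0, 57.0, 92.0, 0.0 m³/s; ΣQ_DR = 377.0 m³/s.
V = ΣQ_DR · Δt = 377.0 × 7200 s = 2.714 × 10^6 m³.
Over A = 258 km², depth = V / A = 10.5 mm.

d ≈ 10.5 mm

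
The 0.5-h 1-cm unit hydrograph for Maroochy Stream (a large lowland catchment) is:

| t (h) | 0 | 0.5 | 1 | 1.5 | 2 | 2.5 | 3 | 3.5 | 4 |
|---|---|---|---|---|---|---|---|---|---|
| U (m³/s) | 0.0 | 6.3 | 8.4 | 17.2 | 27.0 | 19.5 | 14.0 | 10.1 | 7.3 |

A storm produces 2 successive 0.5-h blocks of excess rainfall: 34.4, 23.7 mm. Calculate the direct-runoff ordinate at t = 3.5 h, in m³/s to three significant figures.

By discrete convolution, Q_j = Σ (P_i / 10 mm) · U_{j−i}.
At t = 3.5 h (j=7): Q = (34.4/10)·10.1 + (23.7/10)·14.0 = 67.9 m³/s.

Q ≈ 67.9 m³/s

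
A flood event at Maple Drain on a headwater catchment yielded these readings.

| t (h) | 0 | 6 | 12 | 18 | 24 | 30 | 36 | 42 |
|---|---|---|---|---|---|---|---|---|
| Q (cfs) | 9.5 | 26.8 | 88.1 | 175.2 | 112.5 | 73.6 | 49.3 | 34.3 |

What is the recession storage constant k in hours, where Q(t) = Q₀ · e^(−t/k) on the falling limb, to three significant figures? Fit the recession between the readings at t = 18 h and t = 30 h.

k ≈ 13.8 h

On the falling limb, Q drops from 175.2 to 73.6 cfs between t = 18 h and t = 30 h (Δt = 12 h).
k = −Δt / ln(Q₂/Q₁) = −12 / ln(73.6/175.2) = 13.8 h.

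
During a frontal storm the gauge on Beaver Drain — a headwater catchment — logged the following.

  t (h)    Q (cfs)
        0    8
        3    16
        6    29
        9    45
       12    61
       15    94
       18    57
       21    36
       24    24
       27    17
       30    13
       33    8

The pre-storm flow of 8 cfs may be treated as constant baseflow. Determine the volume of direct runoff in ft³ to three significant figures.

V ≈ 3.37 × 10^6 ft³

Direct-runoff ordinates (Q − Q_b): 0.0, 8.0, 21.0, 37.0, 53.0, 86.0, 49.0, 28.0, 16.0, 9.0, 5.0, 0.0 cfs.
ΣQ_DR = 312.0 cfs.
With Δt = 3 h = 10800 s, V = ΣQ_DR · Δt = 312.0 × 10800 = 3.37 × 10^6 ft³.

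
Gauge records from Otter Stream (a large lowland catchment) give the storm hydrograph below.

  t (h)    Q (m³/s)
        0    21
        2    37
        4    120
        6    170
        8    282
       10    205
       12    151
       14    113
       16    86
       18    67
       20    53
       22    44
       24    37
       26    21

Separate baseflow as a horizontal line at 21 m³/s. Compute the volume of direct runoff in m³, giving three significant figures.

V ≈ 8.01 × 10^6 m³

Direct-runoff ordinates (Q − Q_b): 0.0, 16.0, 99.0, 149.0, 261.0, 184.0, 130.0, 92.0, 65.0, 46.0, 32.0, 23.0, 16.0, 0.0 m³/s.
ΣQ_DR = 1113 m³/s.
With Δt = 2 h = 7200 s, V = ΣQ_DR · Δt = 1113 × 7200 = 8.01 × 10^6 m³.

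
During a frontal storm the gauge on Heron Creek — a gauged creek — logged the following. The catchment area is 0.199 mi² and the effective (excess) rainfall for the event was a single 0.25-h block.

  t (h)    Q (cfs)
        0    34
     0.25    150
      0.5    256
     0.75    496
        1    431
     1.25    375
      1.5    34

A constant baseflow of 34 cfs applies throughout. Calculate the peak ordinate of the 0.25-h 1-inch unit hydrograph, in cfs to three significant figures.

Direct runoff: 0.0, 116.0, 222.0, 462.0, 397.0, 341.0, 0.0 cfs; ΣQ_DR = 1538 cfs, peak = 462.0 cfs.
Runoff depth d = ΣQ_DR·Δt / A = 1538 × 900 / (0.199 mi²) = 2.994 in.
The 1-inch UH is the DRH scaled by (1 in)/d, so U_p = 462.0 × 1/2.994 = 154 cfs.

U_p ≈ 154 cfs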